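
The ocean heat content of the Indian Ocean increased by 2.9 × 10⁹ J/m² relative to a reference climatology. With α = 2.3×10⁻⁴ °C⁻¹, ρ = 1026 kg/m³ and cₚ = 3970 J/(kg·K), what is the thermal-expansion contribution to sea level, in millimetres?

164 mm

Δh = αQ/(ρcₚ) = 2.3×10⁻⁴ × 2.9×10⁹ / (1026 × 3970) ≈ 0.16375 m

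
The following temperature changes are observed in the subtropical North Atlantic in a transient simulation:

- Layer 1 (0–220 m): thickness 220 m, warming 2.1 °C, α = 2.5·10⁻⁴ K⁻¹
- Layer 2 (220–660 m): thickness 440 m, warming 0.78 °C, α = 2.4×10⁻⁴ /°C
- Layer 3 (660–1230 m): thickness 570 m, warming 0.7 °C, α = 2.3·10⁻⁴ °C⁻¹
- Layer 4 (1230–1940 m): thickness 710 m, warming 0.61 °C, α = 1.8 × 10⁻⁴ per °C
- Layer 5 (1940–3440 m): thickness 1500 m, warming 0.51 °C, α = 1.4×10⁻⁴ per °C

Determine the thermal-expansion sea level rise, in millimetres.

about 475 mm

Layer 1: 2.5×10⁻⁴ × 2.1 × 220 = 0.11550 m
220–660 m: 0.78 × 440 × 2.4×10⁻⁴ = 0.082368 m
570 × 2.3×10⁻⁴ × 0.7 = 0.09177 m
Layer 4: 1.8×10⁻⁴ × 710 × 0.61 = 0.077958 m
Layer 5: 1500 × 1.4×10⁻⁴ × 0.51 = 0.10710 m
Δh = 0.11550 + 0.082368 + 0.09177 + 0.077958 + 0.10710 = 0.474696 m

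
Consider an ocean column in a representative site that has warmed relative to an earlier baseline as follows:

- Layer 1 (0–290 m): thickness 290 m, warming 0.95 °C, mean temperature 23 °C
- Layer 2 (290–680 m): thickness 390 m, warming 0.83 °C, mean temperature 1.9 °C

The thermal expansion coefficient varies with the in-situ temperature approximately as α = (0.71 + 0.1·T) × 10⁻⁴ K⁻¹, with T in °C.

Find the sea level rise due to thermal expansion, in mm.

Δh = 112 mm

Layer 1: α = (0.71 + 0.1×23)×10⁻⁴ = 3.01×10⁻⁴ K⁻¹
Layer 2: α = (0.71 + 0.1×1.9)×10⁻⁴ = 0.9×10⁻⁴ K⁻¹
0–290 m: 0.95 × 3.01×10⁻⁴ × 290 = 0.0829255 m
290–680 m: 0.9×10⁻⁴ × 390 × 0.83 = 0.029133 m
Δh = 0.0829255 + 0.029133 = 0.1120585 m ≈ 112 mm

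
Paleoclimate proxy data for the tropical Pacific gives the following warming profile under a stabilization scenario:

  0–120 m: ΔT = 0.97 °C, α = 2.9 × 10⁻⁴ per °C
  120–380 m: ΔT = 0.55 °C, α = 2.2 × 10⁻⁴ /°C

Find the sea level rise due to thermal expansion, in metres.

0.0652 m

Layer 1: 120 × 0.97 × 2.9×10⁻⁴ = 0.033756 m
120–380 m: 2.2×10⁻⁴ × 0.55 × 260 = 0.03146 m
Δh = 0.033756 + 0.03146 = 0.065216 m ≈ 0.0652 m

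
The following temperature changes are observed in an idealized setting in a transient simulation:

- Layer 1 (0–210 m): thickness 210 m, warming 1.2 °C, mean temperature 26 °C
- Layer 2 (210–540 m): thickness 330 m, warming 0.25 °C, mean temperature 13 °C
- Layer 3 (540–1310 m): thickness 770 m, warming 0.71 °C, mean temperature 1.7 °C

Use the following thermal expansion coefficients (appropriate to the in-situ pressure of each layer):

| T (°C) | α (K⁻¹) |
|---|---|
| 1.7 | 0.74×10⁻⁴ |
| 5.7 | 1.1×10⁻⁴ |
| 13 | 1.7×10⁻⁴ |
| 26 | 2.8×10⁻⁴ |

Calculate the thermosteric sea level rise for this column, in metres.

0.125 m

Layer 1 at 26 °C → α = 2.8×10⁻⁴ K⁻¹
Layer 2 at 13 °C → α = 1.7×10⁻⁴ K⁻¹
Layer 3 at 1.7 °C → α = 0.74×10⁻⁴ K⁻¹
2.8×10⁻⁴ × 1.2 × 210 = 0.07056 m
210–540 m: 330 × 0.25 × 1.7×10⁻⁴ = 0.014025 m
Layer 3: 0.74×10⁻⁴ × 770 × 0.71 = 0.0404558 m
Δh = 0.07056 + 0.014025 + 0.0404558 = 0.1250408 m ≈ 0.125 m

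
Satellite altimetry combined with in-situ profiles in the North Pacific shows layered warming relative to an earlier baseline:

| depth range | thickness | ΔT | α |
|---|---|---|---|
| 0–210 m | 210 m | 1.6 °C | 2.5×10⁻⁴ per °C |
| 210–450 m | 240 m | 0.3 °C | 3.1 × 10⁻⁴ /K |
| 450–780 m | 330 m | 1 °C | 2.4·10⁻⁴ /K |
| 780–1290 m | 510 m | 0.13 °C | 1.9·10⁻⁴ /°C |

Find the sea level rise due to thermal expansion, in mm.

about 198 mm

2.5×10⁻⁴ × 1.6 × 210 = 0.08400 m
0.3 × 240 × 3.1×10⁻⁴ = 0.02232 m
2.4×10⁻⁴ × 1 × 330 = 0.07920 m
780–1290 m: 0.13 × 510 × 1.9×10⁻⁴ = 0.012597 m
Δh = 0.08400 + 0.02232 + 0.07920 + 0.012597 = 0.198117 m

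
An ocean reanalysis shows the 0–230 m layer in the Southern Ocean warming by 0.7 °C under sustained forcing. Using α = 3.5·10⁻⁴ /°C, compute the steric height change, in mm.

56.4 mm of thermosteric rise

Δh = αΔT·H = 3.5×10⁻⁴ × 0.7 × 230 = 0.05635 m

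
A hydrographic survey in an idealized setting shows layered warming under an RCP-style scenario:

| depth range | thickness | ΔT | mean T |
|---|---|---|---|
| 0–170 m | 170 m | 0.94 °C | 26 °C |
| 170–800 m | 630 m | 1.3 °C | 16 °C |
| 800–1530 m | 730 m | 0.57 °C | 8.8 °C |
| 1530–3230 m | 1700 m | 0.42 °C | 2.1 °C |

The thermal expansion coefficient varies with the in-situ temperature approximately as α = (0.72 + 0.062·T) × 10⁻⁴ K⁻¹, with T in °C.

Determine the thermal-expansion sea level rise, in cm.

29 cm of thermosteric rise

Layer 1: α = (0.72 + 0.062×26)×10⁻⁴ = 2.332×10⁻⁴ K⁻¹
Layer 2: α = (0.72 + 0.062×16)×10⁻⁴ = 1.712×10⁻⁴ K⁻¹
Layer 3: α = (0.72 + 0.062×8.8)×10⁻⁴ = 1.2656×10⁻⁴ K⁻¹
Layer 4: α = (0.72 + 0.062×2.1)×10⁻⁴ = 0.8502×10⁻⁴ K⁻¹
Layer 1: 170 × 2.332×10⁻⁴ × 0.94 = 0.03726536 m
Layer 2: 1.712×10⁻⁴ × 630 × 1.3 = 0.1402128 m
Layer 3: 1.2656×10⁻⁴ × 0.57 × 730 = 0.052661616 m
0.42 × 1700 × 0.8502×10⁻⁴ = 0.06070428 m
Δh = 0.03726536 + 0.1402128 + 0.052661616 + 0.06070428 = 0.290844056 m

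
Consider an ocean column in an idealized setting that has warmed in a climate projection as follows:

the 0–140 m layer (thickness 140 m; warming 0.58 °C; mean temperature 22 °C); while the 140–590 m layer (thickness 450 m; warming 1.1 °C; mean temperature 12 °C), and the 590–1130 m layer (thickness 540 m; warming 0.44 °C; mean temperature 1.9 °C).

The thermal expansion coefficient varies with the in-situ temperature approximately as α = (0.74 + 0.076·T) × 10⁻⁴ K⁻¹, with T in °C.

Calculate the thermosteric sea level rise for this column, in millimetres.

Δh ≈ 122 mm

Layer 1: α = (0.74 + 0.076×22)×10⁻⁴ = 2.412×10⁻⁴ K⁻¹
Layer 2: α = (0.74 + 0.076×12)×10⁻⁴ = 1.652×10⁻⁴ K⁻¹
Layer 3: α = (0.74 + 0.076×1.9)×10⁻⁴ = 0.8844×10⁻⁴ K⁻¹
0–140 m: 140 × 2.412×10⁻⁴ × 0.58 = 0.01958544 m
Layer 2: 1.652×10⁻⁴ × 1.1 × 450 = 0.081774 m
0.44 × 540 × 0.8844×10⁻⁴ = 0.021013344 m
Δh = 0.01958544 + 0.081774 + 0.021013344 = 0.122372784 m ≈ 122 mm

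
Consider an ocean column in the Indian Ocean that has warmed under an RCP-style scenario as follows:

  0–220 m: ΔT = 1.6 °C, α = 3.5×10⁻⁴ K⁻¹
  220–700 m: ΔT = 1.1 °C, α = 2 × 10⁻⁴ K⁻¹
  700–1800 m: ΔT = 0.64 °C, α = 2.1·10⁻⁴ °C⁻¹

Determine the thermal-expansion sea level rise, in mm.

377 mm

3.5×10⁻⁴ × 220 × 1.6 = 0.12320 m
Layer 2: 480 × 1.1 × 2×10⁻⁴ = 0.10560 m
2.1×10⁻⁴ × 1100 × 0.64 = 0.14784 m
Δh = 0.12320 + 0.10560 + 0.14784 = 0.37664 m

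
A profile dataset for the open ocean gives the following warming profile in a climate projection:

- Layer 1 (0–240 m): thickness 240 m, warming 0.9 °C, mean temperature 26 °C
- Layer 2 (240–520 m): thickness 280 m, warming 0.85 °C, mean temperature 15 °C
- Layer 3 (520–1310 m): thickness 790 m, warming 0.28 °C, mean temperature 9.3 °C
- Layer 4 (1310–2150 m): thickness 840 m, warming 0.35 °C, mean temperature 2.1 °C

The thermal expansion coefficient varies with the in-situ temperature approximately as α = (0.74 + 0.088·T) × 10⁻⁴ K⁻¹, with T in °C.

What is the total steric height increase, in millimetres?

Layer 1: α = (0.74 + 0.088×26)×10⁻⁴ = 3.028×10⁻⁴ K⁻¹
Layer 2: α = (0.74 + 0.088×15)×10⁻⁴ = 2.06×10⁻⁴ K⁻¹
Layer 3: α = (0.74 + 0.088×9.3)×10⁻⁴ = 1.5584×10⁻⁴ K⁻¹
Layer 4: α = (0.74 + 0.088×2.1)×10⁻⁴ = 0.9248×10⁻⁴ K⁻¹
0.9 × 3.028×10⁻⁴ × 240 = 0.0654048 m
2.06×10⁻⁴ × 280 × 0.85 = 0.049028 m
Layer 3: 790 × 0.28 × 1.5584×10⁻⁴ = 0.034471808 m
Layer 4: 840 × 0.35 × 0.9248×10⁻⁴ = 0.02718912 m
Δh = 0.0654048 + 0.049028 + 0.034471808 + 0.02718912 = 0.176093728 m

Δh = 176 mm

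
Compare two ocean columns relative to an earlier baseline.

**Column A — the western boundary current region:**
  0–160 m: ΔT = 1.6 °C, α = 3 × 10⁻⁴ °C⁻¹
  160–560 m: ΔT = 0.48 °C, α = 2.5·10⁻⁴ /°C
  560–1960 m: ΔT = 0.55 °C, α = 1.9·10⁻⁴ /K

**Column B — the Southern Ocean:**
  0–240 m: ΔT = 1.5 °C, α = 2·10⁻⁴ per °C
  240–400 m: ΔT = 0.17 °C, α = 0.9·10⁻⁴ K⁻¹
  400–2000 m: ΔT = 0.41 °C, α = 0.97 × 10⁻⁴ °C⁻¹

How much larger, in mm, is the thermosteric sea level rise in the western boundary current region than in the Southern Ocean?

A 160 × 3×10⁻⁴ × 1.6 = 0.07680 m
A Layer 2: 400 × 2.5×10⁻⁴ × 0.48 = 0.04800 m
A 560–1960 m: 1400 × 0.55 × 1.9×10⁻⁴ = 0.14630 m
A total: 0.27110 m
B Layer 1: 1.5 × 240 × 2×10⁻⁴ = 0.07200 m
B 0.17 × 0.9×10⁻⁴ × 160 = 0.002448 m
B 0.97×10⁻⁴ × 0.41 × 1600 = 0.063632 m
B total: 0.13808 m
Difference: 0.27110 − 0.13808 = 0.13302 m

130 mm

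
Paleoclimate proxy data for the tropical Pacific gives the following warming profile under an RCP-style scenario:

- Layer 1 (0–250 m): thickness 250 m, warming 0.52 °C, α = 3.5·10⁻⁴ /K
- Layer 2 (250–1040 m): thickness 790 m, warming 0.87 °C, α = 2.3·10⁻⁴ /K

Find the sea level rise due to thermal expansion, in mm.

204 mm of thermosteric rise

250 × 0.52 × 3.5×10⁻⁴ = 0.04550 m
250–1040 m: 2.3×10⁻⁴ × 790 × 0.87 = 0.158079 m
Δh = 0.04550 + 0.158079 = 0.203579 m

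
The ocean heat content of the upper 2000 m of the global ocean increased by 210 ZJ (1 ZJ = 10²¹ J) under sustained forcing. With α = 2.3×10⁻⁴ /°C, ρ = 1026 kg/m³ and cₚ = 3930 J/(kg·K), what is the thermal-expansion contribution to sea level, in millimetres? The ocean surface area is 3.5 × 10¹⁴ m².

34.2 mm of thermosteric rise

Per unit area: Q = 210×10²¹ / (3.5×10¹⁴) = 6×10⁸ J/m²
Δh = αQ/(ρcₚ) = 2.3×10⁻⁴ × 6×10⁸ / (1026 × 3930) ≈ 0.034225 m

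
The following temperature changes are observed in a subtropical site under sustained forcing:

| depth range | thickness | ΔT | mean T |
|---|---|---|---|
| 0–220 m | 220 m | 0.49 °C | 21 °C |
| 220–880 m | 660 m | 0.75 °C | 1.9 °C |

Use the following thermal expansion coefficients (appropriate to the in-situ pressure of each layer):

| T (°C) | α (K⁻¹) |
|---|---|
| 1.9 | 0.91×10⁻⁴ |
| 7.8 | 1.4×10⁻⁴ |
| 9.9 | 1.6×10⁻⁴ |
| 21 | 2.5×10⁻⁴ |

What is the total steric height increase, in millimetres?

Layer 1 at 21 °C → α = 2.5×10⁻⁴ K⁻¹
Layer 2 at 1.9 °C → α = 0.91×10⁻⁴ K⁻¹
0–220 m: 0.49 × 220 × 2.5×10⁻⁴ = 0.02695 m
0.91×10⁻⁴ × 660 × 0.75 = 0.045045 m
Δh = 0.02695 + 0.045045 = 0.071995 m

Δh = 72.0 mm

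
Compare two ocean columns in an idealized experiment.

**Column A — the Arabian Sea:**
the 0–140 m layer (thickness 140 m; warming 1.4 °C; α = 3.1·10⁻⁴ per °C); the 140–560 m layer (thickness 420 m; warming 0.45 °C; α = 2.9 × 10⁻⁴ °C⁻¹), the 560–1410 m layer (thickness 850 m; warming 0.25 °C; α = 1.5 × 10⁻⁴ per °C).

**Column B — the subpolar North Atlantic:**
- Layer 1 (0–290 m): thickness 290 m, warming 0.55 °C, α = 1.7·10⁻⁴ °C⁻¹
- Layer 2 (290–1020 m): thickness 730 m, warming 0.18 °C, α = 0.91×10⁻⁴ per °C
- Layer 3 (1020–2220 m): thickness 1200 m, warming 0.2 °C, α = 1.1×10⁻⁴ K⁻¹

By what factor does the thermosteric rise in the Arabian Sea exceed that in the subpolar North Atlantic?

A 3.1×10⁻⁴ × 1.4 × 140 = 0.06076 m
A 420 × 2.9×10⁻⁴ × 0.45 = 0.05481 m
A 560–1410 m: 850 × 0.25 × 1.5×10⁻⁴ = 0.031875 m
A total: 0.147445 m
B Layer 1: 290 × 1.7×10⁻⁴ × 0.55 = 0.027115 m
B 290–1020 m: 0.18 × 0.91×10⁻⁴ × 730 = 0.0119574 m
B 0.2 × 1200 × 1.1×10⁻⁴ = 0.02640 m
B total: 0.0654724 m
Ratio: 0.147445 / 0.0654724 ≈ 2.252

≈ 2.25×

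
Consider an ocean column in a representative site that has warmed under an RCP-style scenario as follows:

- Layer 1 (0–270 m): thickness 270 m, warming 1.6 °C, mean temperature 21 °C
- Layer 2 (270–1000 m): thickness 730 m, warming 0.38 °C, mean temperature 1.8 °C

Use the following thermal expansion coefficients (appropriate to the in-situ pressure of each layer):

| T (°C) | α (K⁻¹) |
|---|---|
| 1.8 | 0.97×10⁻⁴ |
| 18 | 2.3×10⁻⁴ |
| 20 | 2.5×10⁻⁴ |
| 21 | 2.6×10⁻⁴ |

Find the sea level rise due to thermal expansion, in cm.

about 13.9 cm

Layer 1 at 21 °C → α = 2.6×10⁻⁴ K⁻¹
Layer 2 at 1.8 °C → α = 0.97×10⁻⁴ K⁻¹
270 × 2.6×10⁻⁴ × 1.6 = 0.11232 m
0.38 × 0.97×10⁻⁴ × 730 = 0.0269078 m
Δh = 0.11232 + 0.0269078 = 0.1392278 m ≈ 13.9 cm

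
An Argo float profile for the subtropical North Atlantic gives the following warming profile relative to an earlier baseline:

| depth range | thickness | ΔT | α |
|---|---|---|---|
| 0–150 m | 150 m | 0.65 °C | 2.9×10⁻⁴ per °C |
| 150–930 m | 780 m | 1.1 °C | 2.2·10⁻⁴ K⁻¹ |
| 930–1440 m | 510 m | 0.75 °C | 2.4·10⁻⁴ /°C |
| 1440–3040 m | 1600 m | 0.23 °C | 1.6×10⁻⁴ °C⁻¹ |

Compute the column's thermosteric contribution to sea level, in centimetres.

Δh = 37 cm

Layer 1: 0.65 × 2.9×10⁻⁴ × 150 = 0.028275 m
150–930 m: 780 × 1.1 × 2.2×10⁻⁴ = 0.18876 m
0.75 × 510 × 2.4×10⁻⁴ = 0.09180 m
1440–3040 m: 1.6×10⁻⁴ × 1600 × 0.23 = 0.05888 m
Δh = 0.028275 + 0.18876 + 0.09180 + 0.05888 = 0.367715 m ≈ 37 cm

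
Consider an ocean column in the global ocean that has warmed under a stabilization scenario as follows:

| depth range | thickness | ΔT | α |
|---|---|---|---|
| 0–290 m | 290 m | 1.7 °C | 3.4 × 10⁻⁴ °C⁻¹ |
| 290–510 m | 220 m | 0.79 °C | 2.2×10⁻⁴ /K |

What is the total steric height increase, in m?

Layer 1: 290 × 3.4×10⁻⁴ × 1.7 = 0.16762 m
2.2×10⁻⁴ × 220 × 0.79 = 0.038236 m
Δh = 0.16762 + 0.038236 = 0.205856 m ≈ 0.21 m

Δh ≈ 0.21 m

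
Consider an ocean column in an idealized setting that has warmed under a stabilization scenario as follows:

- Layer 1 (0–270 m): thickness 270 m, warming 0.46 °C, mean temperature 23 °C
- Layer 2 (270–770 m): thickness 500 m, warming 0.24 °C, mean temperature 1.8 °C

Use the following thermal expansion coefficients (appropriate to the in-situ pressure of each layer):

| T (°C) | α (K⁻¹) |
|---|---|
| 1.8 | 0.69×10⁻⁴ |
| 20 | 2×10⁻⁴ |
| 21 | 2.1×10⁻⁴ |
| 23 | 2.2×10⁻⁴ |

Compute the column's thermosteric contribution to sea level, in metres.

Layer 1 at 23 °C → α = 2.2×10⁻⁴ K⁻¹
Layer 2 at 1.8 °C → α = 0.69×10⁻⁴ K⁻¹
Layer 1: 270 × 0.46 × 2.2×10⁻⁴ = 0.027324 m
270–770 m: 0.24 × 500 × 0.69×10⁻⁴ = 0.00828 m
Δh = 0.027324 + 0.00828 = 0.035604 m

0.036 m of thermosteric rise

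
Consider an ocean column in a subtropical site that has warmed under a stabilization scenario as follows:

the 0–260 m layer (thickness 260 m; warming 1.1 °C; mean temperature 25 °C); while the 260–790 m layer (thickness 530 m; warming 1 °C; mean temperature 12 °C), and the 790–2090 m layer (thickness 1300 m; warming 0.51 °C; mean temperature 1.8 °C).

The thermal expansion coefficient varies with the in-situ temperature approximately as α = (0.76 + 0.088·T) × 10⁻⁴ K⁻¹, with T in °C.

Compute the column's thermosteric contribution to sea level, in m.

Layer 1: α = (0.76 + 0.088×25)×10⁻⁴ = 2.96×10⁻⁴ K⁻¹
Layer 2: α = (0.76 + 0.088×12)×10⁻⁴ = 1.816×10⁻⁴ K⁻¹
Layer 3: α = (0.76 + 0.088×1.8)×10⁻⁴ = 0.9184×10⁻⁴ K⁻¹
0–260 m: 260 × 1.1 × 2.96×10⁻⁴ = 0.084656 m
Layer 2: 1.816×10⁻⁴ × 1 × 530 = 0.096248 m
Layer 3: 0.51 × 1300 × 0.9184×10⁻⁴ = 0.06088992 m
Δh = 0.084656 + 0.096248 + 0.06088992 = 0.24179392 m

0.24 m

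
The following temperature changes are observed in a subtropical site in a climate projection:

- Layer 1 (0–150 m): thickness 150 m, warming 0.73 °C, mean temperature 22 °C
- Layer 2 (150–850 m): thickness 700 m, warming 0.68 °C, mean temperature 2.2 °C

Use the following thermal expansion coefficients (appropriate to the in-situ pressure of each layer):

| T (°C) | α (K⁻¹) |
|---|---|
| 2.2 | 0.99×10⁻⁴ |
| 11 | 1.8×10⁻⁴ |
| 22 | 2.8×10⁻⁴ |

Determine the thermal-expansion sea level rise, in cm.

Δh ≈ 7.78 cm

Layer 1 at 22 °C → α = 2.8×10⁻⁴ K⁻¹
Layer 2 at 2.2 °C → α = 0.99×10⁻⁴ K⁻¹
0–150 m: 0.73 × 150 × 2.8×10⁻⁴ = 0.03066 m
Layer 2: 700 × 0.99×10⁻⁴ × 0.68 = 0.047124 m
Δh = 0.03066 + 0.047124 = 0.077784 m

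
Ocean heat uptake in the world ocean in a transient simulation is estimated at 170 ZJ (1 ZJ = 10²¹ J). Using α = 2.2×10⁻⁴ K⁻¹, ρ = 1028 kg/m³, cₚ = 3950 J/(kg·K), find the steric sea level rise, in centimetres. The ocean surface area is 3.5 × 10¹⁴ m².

Per unit area: Q = 170×10²¹ / (3.5×10¹⁴) ≈ 4.857×10⁸ J/m²
Δh = αQ/(ρcₚ) = 2.2×10⁻⁴ × 4.857×10⁸ / (1028 × 3950) ≈ 0.026315 m

Δh = 2.63 cm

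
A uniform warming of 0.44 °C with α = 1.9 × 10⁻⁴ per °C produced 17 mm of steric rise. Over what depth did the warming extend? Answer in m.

H = Δh/(αΔT) = 0.017 / (1.9×10⁻⁴ × 0.44) ≈ 203.3 m

H ≈ 203 m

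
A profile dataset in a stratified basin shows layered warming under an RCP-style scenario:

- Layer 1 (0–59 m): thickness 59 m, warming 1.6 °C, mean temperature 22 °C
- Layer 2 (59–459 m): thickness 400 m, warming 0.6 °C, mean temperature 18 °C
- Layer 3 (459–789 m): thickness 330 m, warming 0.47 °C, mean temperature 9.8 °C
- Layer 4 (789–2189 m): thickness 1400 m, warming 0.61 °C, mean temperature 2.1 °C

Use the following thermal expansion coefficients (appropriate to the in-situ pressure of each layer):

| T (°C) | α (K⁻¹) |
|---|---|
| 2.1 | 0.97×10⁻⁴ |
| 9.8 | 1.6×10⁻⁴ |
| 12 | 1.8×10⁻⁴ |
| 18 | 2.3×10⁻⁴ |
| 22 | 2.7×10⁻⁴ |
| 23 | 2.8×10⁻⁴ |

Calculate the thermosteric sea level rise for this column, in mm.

Layer 1 at 22 °C → α = 2.7×10⁻⁴ K⁻¹
Layer 2 at 18 °C → α = 2.3×10⁻⁴ K⁻¹
Layer 3 at 9.8 °C → α = 1.6×10⁻⁴ K⁻¹
Layer 4 at 2.1 °C → α = 0.97×10⁻⁴ K⁻¹
59 × 1.6 × 2.7×10⁻⁴ = 0.025488 m
59–459 m: 400 × 2.3×10⁻⁴ × 0.6 = 0.05520 m
Layer 3: 330 × 1.6×10⁻⁴ × 0.47 = 0.024816 m
789–2189 m: 0.97×10⁻⁴ × 0.61 × 1400 = 0.082838 m
Δh = 0.025488 + 0.05520 + 0.024816 + 0.082838 = 0.188342 m

Δh ≈ 188 mm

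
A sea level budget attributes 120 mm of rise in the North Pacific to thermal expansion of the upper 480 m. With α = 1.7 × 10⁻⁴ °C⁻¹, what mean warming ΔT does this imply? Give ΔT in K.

about 1.47 K

ΔT = Δh/(αH) = 0.12 / (1.7×10⁻⁴ × 480) ≈ 1.471 K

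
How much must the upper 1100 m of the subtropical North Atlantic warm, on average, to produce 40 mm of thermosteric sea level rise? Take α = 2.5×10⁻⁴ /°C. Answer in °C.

ΔT = Δh/(αH) = 0.04 / (2.5×10⁻⁴ × 1100) ≈ 0.1455 °C

0.15 °C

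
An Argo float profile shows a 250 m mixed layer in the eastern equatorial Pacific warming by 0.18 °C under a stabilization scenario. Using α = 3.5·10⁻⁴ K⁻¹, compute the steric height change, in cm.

Δh = αΔT·H = 3.5×10⁻⁴ × 0.18 × 250 = 0.01575 m

1.58 cm of thermosteric rise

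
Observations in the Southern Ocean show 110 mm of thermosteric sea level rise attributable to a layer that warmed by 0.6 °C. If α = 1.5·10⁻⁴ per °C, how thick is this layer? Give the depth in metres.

H ≈ 1220 m

H = Δh/(αΔT) = 0.11 / (1.5×10⁻⁴ × 0.6) ≈ 1222 m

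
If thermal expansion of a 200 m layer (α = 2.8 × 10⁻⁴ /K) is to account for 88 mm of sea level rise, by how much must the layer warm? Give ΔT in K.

1.57 K

ΔT = Δh/(αH) = 0.088 / (2.8×10⁻⁴ × 200) ≈ 1.571 K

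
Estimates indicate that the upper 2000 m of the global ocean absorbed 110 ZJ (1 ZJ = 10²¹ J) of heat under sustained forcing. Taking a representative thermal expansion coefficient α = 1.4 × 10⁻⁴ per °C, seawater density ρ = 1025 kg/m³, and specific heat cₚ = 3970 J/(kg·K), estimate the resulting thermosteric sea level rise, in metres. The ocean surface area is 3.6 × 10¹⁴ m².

Δh ≈ 0.0105 m

Per unit area: Q = 110×10²¹ / (3.6×10¹⁴) ≈ 3.056×10⁸ J/m²
Δh = αQ/(ρcₚ) = 1.4×10⁻⁴ × 3.056×10⁸ / (1025 × 3970) ≈ 0.010514 m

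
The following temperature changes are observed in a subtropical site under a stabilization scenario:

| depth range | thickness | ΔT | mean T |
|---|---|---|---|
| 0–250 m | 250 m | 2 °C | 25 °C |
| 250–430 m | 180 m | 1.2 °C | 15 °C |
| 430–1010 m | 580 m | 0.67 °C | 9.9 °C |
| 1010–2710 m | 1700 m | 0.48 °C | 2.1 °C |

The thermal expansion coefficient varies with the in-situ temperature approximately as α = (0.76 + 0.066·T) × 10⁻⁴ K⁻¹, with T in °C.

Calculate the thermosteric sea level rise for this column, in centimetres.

Layer 1: α = (0.76 + 0.066×25)×10⁻⁴ = 2.41×10⁻⁴ K⁻¹
Layer 2: α = (0.76 + 0.066×15)×10⁻⁴ = 1.75×10⁻⁴ K⁻¹
Layer 3: α = (0.76 + 0.066×9.9)×10⁻⁴ = 1.4134×10⁻⁴ K⁻¹
Layer 4: α = (0.76 + 0.066×2.1)×10⁻⁴ = 0.8986×10⁻⁴ K⁻¹
2.41×10⁻⁴ × 2 × 250 = 0.12050 m
Layer 2: 180 × 1.2 × 1.75×10⁻⁴ = 0.03780 m
Layer 3: 0.67 × 1.4134×10⁻⁴ × 580 = 0.054924724 m
1010–2710 m: 1700 × 0.8986×10⁻⁴ × 0.48 = 0.07332576 m
Δh = 0.12050 + 0.03780 + 0.054924724 + 0.07332576 = 0.286550484 m ≈ 28.7 cm

28.7 cm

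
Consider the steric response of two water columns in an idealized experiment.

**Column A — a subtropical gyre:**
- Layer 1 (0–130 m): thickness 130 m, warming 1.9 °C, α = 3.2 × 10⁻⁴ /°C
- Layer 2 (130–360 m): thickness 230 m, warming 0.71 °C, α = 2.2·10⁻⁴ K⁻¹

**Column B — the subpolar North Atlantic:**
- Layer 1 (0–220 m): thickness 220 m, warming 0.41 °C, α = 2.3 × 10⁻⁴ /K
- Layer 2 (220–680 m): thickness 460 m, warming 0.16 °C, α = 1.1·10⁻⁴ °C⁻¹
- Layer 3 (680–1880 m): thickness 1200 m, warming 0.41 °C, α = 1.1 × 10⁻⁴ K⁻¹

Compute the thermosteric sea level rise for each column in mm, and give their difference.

Δh_A ≈ 110 mm, Δh_B ≈ 83 mm; difference ≈ 32 mm

A Layer 1: 3.2×10⁻⁴ × 130 × 1.9 = 0.07904 m
A 130–360 m: 0.71 × 230 × 2.2×10⁻⁴ = 0.035926 m
A total: 0.114966 m
B Layer 1: 220 × 2.3×10⁻⁴ × 0.41 = 0.020746 m
B Layer 2: 1.1×10⁻⁴ × 460 × 0.16 = 0.008096 m
B Layer 3: 1.1×10⁻⁴ × 1200 × 0.41 = 0.05412 m
B total: 0.082962 m
Difference: 0.114966 − 0.082962 = 0.032004 m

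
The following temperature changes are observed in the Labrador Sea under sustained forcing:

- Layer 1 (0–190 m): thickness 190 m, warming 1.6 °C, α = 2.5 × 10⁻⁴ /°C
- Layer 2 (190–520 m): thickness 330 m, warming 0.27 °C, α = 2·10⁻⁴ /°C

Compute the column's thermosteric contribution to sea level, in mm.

Δh ≈ 93.8 mm

Layer 1: 190 × 2.5×10⁻⁴ × 1.6 = 0.07600 m
0.27 × 330 × 2×10⁻⁴ = 0.01782 m
Δh = 0.07600 + 0.01782 = 0.09382 m ≈ 93.8 mm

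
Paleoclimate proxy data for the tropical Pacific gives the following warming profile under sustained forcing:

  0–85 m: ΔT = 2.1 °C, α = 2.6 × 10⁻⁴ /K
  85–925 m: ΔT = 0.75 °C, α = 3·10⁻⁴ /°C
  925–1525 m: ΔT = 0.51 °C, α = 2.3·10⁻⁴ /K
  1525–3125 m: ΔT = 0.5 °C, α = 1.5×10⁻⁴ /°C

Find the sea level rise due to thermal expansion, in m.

Δh ≈ 0.426 m

0–85 m: 2.6×10⁻⁴ × 2.1 × 85 = 0.04641 m
85–925 m: 840 × 3×10⁻⁴ × 0.75 = 0.18900 m
Layer 3: 0.51 × 2.3×10⁻⁴ × 600 = 0.07038 m
Layer 4: 1600 × 1.5×10⁻⁴ × 0.5 = 0.12000 m
Δh = 0.04641 + 0.18900 + 0.07038 + 0.12000 = 0.42579 m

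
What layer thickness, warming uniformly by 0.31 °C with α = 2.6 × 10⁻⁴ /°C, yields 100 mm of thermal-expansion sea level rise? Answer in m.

about 1200 m

H = Δh/(αΔT) = 0.1 / (2.6×10⁻⁴ × 0.31) ≈ 1241 m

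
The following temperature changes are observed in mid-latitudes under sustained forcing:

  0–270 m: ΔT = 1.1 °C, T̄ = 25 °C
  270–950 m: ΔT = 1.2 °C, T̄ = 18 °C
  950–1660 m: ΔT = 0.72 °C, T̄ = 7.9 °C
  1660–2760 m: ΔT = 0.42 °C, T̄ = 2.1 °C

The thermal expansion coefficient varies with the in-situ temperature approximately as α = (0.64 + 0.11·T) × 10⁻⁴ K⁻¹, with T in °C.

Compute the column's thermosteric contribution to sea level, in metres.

Layer 1: α = (0.64 + 0.11×25)×10⁻⁴ = 3.39×10⁻⁴ K⁻¹
Layer 2: α = (0.64 + 0.11×18)×10⁻⁴ = 2.62×10⁻⁴ K⁻¹
Layer 3: α = (0.64 + 0.11×7.9)×10⁻⁴ = 1.509×10⁻⁴ K⁻¹
Layer 4: α = (0.64 + 0.11×2.1)×10⁻⁴ = 0.871×10⁻⁴ K⁻¹
3.39×10⁻⁴ × 270 × 1.1 = 0.100683 m
680 × 1.2 × 2.62×10⁻⁴ = 0.213792 m
Layer 3: 0.72 × 1.509×10⁻⁴ × 710 = 0.07714008 m
Layer 4: 1100 × 0.42 × 0.871×10⁻⁴ = 0.0402402 m
Δh = 0.100683 + 0.213792 + 0.07714008 + 0.0402402 = 0.43185528 m

0.432 m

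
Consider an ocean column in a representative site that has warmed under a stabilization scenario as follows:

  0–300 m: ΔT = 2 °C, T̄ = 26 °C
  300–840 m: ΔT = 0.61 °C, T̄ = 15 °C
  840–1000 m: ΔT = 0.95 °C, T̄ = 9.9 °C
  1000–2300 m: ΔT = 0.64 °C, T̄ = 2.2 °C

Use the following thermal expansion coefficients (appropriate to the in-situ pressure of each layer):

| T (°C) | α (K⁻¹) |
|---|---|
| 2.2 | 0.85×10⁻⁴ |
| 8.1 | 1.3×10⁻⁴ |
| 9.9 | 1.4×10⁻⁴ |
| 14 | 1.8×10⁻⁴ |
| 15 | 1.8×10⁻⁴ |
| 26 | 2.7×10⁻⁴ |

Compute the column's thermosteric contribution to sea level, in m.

Layer 1 at 26 °C → α = 2.7×10⁻⁴ K⁻¹
Layer 2 at 15 °C → α = 1.8×10⁻⁴ K⁻¹
Layer 3 at 9.9 °C → α = 1.4×10⁻⁴ K⁻¹
Layer 4 at 2.2 °C → α = 0.85×10⁻⁴ K⁻¹
2.7×10⁻⁴ × 2 × 300 = 0.16200 m
300–840 m: 1.8×10⁻⁴ × 0.61 × 540 = 0.059292 m
840–1000 m: 1.4×10⁻⁴ × 160 × 0.95 = 0.02128 m
Layer 4: 1300 × 0.85×10⁻⁴ × 0.64 = 0.07072 m
Δh = 0.16200 + 0.059292 + 0.02128 + 0.07072 = 0.313292 m

Δh ≈ 0.313 m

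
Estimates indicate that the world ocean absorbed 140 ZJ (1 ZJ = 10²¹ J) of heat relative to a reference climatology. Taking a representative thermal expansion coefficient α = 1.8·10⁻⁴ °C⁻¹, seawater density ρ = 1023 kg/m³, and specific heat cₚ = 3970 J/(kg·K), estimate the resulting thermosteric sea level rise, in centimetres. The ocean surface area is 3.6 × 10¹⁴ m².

Δh ≈ 1.72 cm

Per unit area: Q = 140×10²¹ / (3.6×10¹⁴) ≈ 3.889×10⁸ J/m²
Δh = αQ/(ρcₚ) = 1.8×10⁻⁴ × 3.889×10⁸ / (1023 × 3970) ≈ 0.017236 m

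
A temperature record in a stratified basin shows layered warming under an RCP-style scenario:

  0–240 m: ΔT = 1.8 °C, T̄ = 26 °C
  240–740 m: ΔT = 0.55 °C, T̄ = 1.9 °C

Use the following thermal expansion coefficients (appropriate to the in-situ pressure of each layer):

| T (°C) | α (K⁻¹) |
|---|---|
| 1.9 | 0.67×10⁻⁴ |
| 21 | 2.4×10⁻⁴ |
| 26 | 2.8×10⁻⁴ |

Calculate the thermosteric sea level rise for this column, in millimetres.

Δh ≈ 139 mm

Layer 1 at 26 °C → α = 2.8×10⁻⁴ K⁻¹
Layer 2 at 1.9 °C → α = 0.67×10⁻⁴ K⁻¹
0–240 m: 1.8 × 240 × 2.8×10⁻⁴ = 0.12096 m
Layer 2: 500 × 0.67×10⁻⁴ × 0.55 = 0.018425 m
Δh = 0.12096 + 0.018425 = 0.139385 m ≈ 139 mm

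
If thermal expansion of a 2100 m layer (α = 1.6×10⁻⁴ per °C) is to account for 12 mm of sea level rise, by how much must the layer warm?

ΔT = Δh/(αH) = 0.012 / (1.6×10⁻⁴ × 2100) ≈ 0.03571 K

0.0357 K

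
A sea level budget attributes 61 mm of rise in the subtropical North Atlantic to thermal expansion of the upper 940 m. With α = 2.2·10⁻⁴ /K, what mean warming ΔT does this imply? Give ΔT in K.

ΔT = Δh/(αH) = 0.061 / (2.2×10⁻⁴ × 940) ≈ 0.2950 K

0.295 K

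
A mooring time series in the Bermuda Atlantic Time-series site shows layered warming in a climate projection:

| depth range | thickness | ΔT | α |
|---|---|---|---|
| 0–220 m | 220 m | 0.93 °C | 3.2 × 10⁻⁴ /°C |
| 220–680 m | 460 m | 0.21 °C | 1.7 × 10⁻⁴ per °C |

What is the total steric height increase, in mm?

Layer 1: 220 × 0.93 × 3.2×10⁻⁴ = 0.065472 m
Layer 2: 1.7×10⁻⁴ × 460 × 0.21 = 0.016422 m
Δh = 0.065472 + 0.016422 = 0.081894 m

81.9 mm of thermosteric rise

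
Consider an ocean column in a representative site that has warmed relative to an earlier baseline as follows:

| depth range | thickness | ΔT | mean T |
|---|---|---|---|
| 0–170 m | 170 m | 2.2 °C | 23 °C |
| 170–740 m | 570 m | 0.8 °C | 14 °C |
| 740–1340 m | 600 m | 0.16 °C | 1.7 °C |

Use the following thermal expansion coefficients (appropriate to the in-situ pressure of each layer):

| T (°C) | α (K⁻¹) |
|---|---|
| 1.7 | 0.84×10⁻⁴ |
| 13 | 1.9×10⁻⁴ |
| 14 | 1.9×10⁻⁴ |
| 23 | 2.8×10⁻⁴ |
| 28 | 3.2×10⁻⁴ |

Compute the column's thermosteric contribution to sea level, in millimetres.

199 mm of thermosteric rise

Layer 1 at 23 °C → α = 2.8×10⁻⁴ K⁻¹
Layer 2 at 14 °C → α = 1.9×10⁻⁴ K⁻¹
Layer 3 at 1.7 °C → α = 0.84×10⁻⁴ K⁻¹
0–170 m: 2.8×10⁻⁴ × 2.2 × 170 = 0.10472 m
0.8 × 570 × 1.9×10⁻⁴ = 0.08664 m
Layer 3: 600 × 0.84×10⁻⁴ × 0.16 = 0.008064 m
Δh = 0.10472 + 0.08664 + 0.008064 = 0.199424 m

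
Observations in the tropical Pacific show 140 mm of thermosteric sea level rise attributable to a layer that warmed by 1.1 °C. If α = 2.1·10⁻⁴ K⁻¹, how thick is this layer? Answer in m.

H = Δh/(αΔT) = 0.14 / (2.1×10⁻⁴ × 1.1) ≈ 606.1 m

H ≈ 606 m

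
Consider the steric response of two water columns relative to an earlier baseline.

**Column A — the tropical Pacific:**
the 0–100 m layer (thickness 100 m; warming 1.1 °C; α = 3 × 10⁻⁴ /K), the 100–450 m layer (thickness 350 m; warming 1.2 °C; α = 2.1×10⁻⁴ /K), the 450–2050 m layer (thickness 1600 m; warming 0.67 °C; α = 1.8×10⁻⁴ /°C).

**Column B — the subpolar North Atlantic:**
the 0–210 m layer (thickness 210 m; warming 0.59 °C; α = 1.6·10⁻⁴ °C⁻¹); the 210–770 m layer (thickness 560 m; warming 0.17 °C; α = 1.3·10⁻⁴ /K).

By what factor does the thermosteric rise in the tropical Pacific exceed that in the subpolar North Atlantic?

A 0–100 m: 1.1 × 100 × 3×10⁻⁴ = 0.03300 m
A 100–450 m: 2.1×10⁻⁴ × 350 × 1.2 = 0.08820 m
A 1.8×10⁻⁴ × 1600 × 0.67 = 0.19296 m
A total: 0.31416 m
B Layer 1: 1.6×10⁻⁴ × 210 × 0.59 = 0.019824 m
B 210–770 m: 560 × 1.3×10⁻⁴ × 0.17 = 0.012376 m
B total: 0.03220 m
Ratio: 0.31416 / 0.03220 ≈ 9.757

9.76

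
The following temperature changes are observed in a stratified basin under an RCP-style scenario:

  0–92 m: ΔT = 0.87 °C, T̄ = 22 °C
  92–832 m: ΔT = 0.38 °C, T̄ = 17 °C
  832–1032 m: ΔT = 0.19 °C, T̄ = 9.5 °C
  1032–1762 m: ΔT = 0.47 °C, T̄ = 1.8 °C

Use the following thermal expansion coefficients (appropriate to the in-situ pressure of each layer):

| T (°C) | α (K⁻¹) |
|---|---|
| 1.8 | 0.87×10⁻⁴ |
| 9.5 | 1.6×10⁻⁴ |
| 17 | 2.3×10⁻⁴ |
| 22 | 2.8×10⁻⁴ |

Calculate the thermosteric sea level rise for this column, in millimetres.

Layer 1 at 22 °C → α = 2.8×10⁻⁴ K⁻¹
Layer 2 at 17 °C → α = 2.3×10⁻⁴ K⁻¹
Layer 3 at 9.5 °C → α = 1.6×10⁻⁴ K⁻¹
Layer 4 at 1.8 °C → α = 0.87×10⁻⁴ K⁻¹
92 × 0.87 × 2.8×10⁻⁴ = 0.0224112 m
Layer 2: 0.38 × 740 × 2.3×10⁻⁴ = 0.064676 m
200 × 0.19 × 1.6×10⁻⁴ = 0.00608 m
1032–1762 m: 0.87×10⁻⁴ × 730 × 0.47 = 0.0298497 m
Δh = 0.0224112 + 0.064676 + 0.00608 + 0.0298497 = 0.1230169 m

120 mm of thermosteric rise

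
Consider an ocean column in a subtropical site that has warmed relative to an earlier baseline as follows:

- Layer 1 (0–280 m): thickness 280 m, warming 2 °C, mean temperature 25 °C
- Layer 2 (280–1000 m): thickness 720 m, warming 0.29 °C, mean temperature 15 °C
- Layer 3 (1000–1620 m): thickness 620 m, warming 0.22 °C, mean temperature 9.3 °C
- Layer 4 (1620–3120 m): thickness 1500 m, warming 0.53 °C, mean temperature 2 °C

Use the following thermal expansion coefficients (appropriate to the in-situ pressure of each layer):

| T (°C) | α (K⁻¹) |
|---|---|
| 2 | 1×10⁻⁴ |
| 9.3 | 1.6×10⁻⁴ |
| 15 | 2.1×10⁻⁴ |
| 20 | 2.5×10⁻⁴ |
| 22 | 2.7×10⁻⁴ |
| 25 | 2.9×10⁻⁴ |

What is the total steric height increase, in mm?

Layer 1 at 25 °C → α = 2.9×10⁻⁴ K⁻¹
Layer 2 at 15 °C → α = 2.1×10⁻⁴ K⁻¹
Layer 3 at 9.3 °C → α = 1.6×10⁻⁴ K⁻¹
Layer 4 at 2 °C → α = 1×10⁻⁴ K⁻¹
Layer 1: 2.9×10⁻⁴ × 280 × 2 = 0.16240 m
280–1000 m: 2.1×10⁻⁴ × 720 × 0.29 = 0.043848 m
Layer 3: 1.6×10⁻⁴ × 0.22 × 620 = 0.021824 m
1620–3120 m: 1500 × 1×10⁻⁴ × 0.53 = 0.07950 m
Δh = 0.16240 + 0.043848 + 0.021824 + 0.07950 = 0.307572 m ≈ 308 mm

about 308 mm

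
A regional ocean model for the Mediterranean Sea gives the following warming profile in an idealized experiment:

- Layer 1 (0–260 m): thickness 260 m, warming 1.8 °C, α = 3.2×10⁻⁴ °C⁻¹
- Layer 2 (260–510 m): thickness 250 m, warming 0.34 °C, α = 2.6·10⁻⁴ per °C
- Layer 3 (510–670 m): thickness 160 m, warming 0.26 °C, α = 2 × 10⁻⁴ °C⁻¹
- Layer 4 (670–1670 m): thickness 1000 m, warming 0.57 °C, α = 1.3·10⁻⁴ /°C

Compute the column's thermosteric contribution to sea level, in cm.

Layer 1: 260 × 3.2×10⁻⁴ × 1.8 = 0.14976 m
260–510 m: 250 × 2.6×10⁻⁴ × 0.34 = 0.02210 m
2×10⁻⁴ × 160 × 0.26 = 0.00832 m
670–1670 m: 1.3×10⁻⁴ × 0.57 × 1000 = 0.07410 m
Δh = 0.14976 + 0.02210 + 0.00832 + 0.07410 = 0.25428 m

25.4 cm of thermosteric rise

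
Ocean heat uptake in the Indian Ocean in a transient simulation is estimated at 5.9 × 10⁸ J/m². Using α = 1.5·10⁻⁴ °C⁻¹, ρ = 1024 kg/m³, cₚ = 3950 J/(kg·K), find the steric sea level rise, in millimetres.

Δh = αQ/(ρcₚ) = 1.5×10⁻⁴ × 5.9×10⁸ / (1024 × 3950) ≈ 0.02188 m

about 22 mm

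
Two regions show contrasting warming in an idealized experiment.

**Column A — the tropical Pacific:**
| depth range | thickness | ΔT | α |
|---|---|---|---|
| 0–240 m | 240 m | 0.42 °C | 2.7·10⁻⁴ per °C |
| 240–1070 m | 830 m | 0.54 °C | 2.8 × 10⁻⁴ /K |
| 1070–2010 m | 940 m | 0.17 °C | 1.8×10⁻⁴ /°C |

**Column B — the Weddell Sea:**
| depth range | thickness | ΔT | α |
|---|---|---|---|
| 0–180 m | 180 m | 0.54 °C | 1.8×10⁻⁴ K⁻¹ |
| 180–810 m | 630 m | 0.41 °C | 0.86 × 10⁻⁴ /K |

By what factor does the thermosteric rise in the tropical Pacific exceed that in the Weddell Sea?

A 240 × 2.7×10⁻⁴ × 0.42 = 0.027216 m
A 2.8×10⁻⁴ × 0.54 × 830 = 0.125496 m
A Layer 3: 1.8×10⁻⁴ × 0.17 × 940 = 0.028764 m
A total: 0.181476 m
B 1.8×10⁻⁴ × 180 × 0.54 = 0.017496 m
B 180–810 m: 0.86×10⁻⁴ × 630 × 0.41 = 0.0222138 m
B total: 0.0397098 m
Ratio: 0.181476 / 0.0397098 ≈ 4.570

a factor of 4.57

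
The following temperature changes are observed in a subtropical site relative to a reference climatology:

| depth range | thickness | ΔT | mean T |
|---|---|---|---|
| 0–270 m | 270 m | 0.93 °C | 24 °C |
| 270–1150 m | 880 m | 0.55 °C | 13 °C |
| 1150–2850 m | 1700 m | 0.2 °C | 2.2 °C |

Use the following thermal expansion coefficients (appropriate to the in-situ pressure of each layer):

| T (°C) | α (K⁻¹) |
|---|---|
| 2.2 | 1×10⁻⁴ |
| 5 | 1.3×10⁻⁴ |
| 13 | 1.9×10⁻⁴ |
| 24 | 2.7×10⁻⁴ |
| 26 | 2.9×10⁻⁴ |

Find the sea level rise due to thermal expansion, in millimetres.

Layer 1 at 24 °C → α = 2.7×10⁻⁴ K⁻¹
Layer 2 at 13 °C → α = 1.9×10⁻⁴ K⁻¹
Layer 3 at 2.2 °C → α = 1×10⁻⁴ K⁻¹
0–270 m: 0.93 × 2.7×10⁻⁴ × 270 = 0.067797 m
270–1150 m: 0.55 × 880 × 1.9×10⁻⁴ = 0.09196 m
1×10⁻⁴ × 0.2 × 1700 = 0.03400 m
Δh = 0.067797 + 0.09196 + 0.03400 = 0.193757 m

about 194 mm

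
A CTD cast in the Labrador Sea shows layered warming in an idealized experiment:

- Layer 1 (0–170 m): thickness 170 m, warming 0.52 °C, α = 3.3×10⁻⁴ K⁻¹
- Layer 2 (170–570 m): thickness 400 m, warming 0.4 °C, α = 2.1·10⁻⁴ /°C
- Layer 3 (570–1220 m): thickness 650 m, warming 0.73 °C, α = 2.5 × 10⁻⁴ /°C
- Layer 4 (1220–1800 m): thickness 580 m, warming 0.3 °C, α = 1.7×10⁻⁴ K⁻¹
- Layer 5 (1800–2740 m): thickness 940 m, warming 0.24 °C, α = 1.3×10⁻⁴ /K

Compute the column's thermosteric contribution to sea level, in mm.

0–170 m: 0.52 × 170 × 3.3×10⁻⁴ = 0.029172 m
Layer 2: 2.1×10⁻⁴ × 400 × 0.4 = 0.03360 m
0.73 × 650 × 2.5×10⁻⁴ = 0.118625 m
1.7×10⁻⁴ × 0.3 × 580 = 0.02958 m
0.24 × 1.3×10⁻⁴ × 940 = 0.029328 m
Δh = 0.029172 + 0.03360 + 0.118625 + 0.02958 + 0.029328 = 0.240305 m

240 mm of thermosteric rise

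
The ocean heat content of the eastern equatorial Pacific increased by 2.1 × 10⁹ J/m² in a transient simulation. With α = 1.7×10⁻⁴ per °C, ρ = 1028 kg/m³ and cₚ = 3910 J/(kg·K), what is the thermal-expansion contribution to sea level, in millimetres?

Δh = αQ/(ρcₚ) = 1.7×10⁻⁴ × 2.1×10⁹ / (1028 × 3910) ≈ 0.088817 m

88.8 mm of thermosteric rise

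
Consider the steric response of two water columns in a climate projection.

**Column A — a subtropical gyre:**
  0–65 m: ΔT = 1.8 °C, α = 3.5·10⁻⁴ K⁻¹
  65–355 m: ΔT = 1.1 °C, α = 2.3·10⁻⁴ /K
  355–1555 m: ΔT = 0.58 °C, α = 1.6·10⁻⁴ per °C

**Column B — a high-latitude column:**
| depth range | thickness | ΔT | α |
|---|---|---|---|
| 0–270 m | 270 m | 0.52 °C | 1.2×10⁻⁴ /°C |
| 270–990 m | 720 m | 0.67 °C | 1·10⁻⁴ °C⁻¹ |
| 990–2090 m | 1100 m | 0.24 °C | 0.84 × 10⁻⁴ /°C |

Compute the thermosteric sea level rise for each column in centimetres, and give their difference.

A 3.5×10⁻⁴ × 1.8 × 65 = 0.04095 m
A Layer 2: 1.1 × 2.3×10⁻⁴ × 290 = 0.07337 m
A Layer 3: 1200 × 0.58 × 1.6×10⁻⁴ = 0.11136 m
A total: 0.22568 m
B Layer 1: 0.52 × 1.2×10⁻⁴ × 270 = 0.016848 m
B Layer 2: 720 × 1×10⁻⁴ × 0.67 = 0.04824 m
B 0.84×10⁻⁴ × 0.24 × 1100 = 0.022176 m
B total: 0.087264 m
Difference: 0.22568 − 0.087264 = 0.138416 m

Δh_A ≈ 22.6 cm, Δh_B ≈ 8.73 cm; difference ≈ 13.8 cm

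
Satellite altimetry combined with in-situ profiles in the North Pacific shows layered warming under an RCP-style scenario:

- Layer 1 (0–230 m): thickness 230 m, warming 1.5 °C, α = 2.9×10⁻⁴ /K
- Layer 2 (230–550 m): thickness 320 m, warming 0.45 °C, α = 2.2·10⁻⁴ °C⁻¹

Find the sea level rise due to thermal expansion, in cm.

0–230 m: 2.9×10⁻⁴ × 230 × 1.5 = 0.10005 m
Layer 2: 320 × 2.2×10⁻⁴ × 0.45 = 0.03168 m
Δh = 0.10005 + 0.03168 = 0.13173 m ≈ 13.2 cm

Δh ≈ 13.2 cm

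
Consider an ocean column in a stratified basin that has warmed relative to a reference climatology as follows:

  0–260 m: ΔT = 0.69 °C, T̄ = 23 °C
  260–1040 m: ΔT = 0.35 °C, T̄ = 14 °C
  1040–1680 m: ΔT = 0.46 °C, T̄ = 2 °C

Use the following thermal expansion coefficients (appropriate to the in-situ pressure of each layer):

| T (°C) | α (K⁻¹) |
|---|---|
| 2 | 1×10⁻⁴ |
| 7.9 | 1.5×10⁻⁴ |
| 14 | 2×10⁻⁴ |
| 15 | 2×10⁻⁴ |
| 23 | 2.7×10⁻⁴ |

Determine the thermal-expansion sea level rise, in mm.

Layer 1 at 23 °C → α = 2.7×10⁻⁴ K⁻¹
Layer 2 at 14 °C → α = 2×10⁻⁴ K⁻¹
Layer 3 at 2 °C → α = 1×10⁻⁴ K⁻¹
260 × 2.7×10⁻⁴ × 0.69 = 0.048438 m
2×10⁻⁴ × 0.35 × 780 = 0.05460 m
1×10⁻⁴ × 0.46 × 640 = 0.02944 m
Δh = 0.048438 + 0.05460 + 0.02944 = 0.132478 m ≈ 132 mm

Δh = 132 mm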